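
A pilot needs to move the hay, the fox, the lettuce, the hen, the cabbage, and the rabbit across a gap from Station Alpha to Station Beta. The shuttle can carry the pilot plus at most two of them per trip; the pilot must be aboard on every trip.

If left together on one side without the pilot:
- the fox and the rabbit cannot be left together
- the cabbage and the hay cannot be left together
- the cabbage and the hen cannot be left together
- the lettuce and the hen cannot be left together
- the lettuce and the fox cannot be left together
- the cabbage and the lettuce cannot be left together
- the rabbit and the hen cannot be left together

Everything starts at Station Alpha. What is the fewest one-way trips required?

Whatever the first load, the items left behind include a forbidden pair without the pilot. No opening move is safe, so no plan exists.

impossible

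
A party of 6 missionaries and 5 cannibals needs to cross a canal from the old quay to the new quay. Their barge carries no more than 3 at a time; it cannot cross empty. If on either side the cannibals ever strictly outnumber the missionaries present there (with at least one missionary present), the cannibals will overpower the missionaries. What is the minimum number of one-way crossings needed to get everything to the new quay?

9

Counting alone: each trip to the new quay takes at most 3 across and each return brings at least 1 back, so after t trips out (and t−1 returns) at most 3t − (t−1) of the 11 are across; that first reaches 11 at t = 5, so at least 9 crossings are needed.
The plan below uses exactly 9 crossings, so it is optimal:
1. 3 cannibals → the new quay.  (the old quay: 6M 2C; the new quay: 0M 3C)
2. 1 cannibal ← the old quay.  (the old quay: 6M 3C; the new quay: 0M 2C)
3. 3 missionaries → the new quay.  (the old quay: 3M 3C; the new quay: 3M 2C)
4. 1 missionary ← the old quay.  (the old quay: 4M 3C; the new quay: 2M 2C)
5. 2 missionaries and 1 cannibal → the new quay.  (the old quay: 2M 2C; the new quay: 4M 3C)
6. 1 missionary ← the old quay.  (the old quay: 3M 2C; the new quay: 3M 3C)
7. 2 missionaries and 1 cannibal → the new quay.  (the old quay: 1M 1C; the new quay: 5M 4C)
8. 1 missionary ← the old quay.  (the old quay: 2M 1C; the new quay: 4M 4C)
9. 2 missionaries and 1 cannibal → the new quay.  (the old quay: 0M 0C; the new quay: 6M 5C)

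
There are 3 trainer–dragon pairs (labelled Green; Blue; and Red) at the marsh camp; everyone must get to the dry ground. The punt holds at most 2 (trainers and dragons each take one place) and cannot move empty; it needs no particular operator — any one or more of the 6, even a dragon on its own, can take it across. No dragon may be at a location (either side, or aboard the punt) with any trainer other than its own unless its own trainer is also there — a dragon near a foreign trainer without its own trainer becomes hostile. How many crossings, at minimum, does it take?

11

Counting alone: each trip to the dry ground takes at most 2 across and each return brings at least 1 back, so after t trips out (and t−1 returns) at most 2t − (t−1) of the 6 are across; that first reaches 6 at t = 5, so at least 9 crossings are needed.
The safety rule pushes this higher. Following every safe sequence of crossings, the most of the 6 that can be at the dry ground as the punt arrives there on crossing 9 is 5 — never all 6.
So no plan with fewer than 11 crossings exists, and this one achieves 11:
1. dragon Green and trainer Green cross → the dry ground.
2. trainer Green crosses ← the marsh camp.
3. dragon Blue and dragon Red cross → the dry ground.
4. dragon Green crosses ← the marsh camp.
5. trainer Blue and trainer Red cross → the dry ground.
6. dragon Blue and trainer Blue cross ← the marsh camp.
7. trainer Blue and trainer Green cross → the dry ground.
8. dragon Red crosses ← the marsh camp.
9. dragon Blue and dragon Green cross → the dry ground.
10. trainer Red crosses ← the marsh camp.
11. dragon Red and trainer Red cross → the dry ground.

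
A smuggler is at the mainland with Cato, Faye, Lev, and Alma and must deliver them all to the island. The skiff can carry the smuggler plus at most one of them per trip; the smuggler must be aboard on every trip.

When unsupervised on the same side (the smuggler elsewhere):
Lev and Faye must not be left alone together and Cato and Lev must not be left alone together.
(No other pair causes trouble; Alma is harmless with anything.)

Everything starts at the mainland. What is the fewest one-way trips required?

9

Counting alone: the smuggler can take at most 1 across per trip to the island, so moving all 4 needs at least 4 loaded trips out, with a return between consecutive ones — at least 7 crossings.
The safety rule pushes this higher. Following every safe sequence of crossings, the most of the 4 that can be at the island as the skiff arrives there on crossing 7 is 3 — never all 4.
So no plan with fewer than 9 crossings exists, and this one achieves 9:
1. Smuggler goes to the island with Lev.
2. Smuggler goes back to the mainland alone.
3. Smuggler goes to the island with Cato.
4. Smuggler goes back to the mainland with Lev.
5. Smuggler goes to the island with Faye.
6. Smuggler goes back to the mainland alone.
7. Smuggler goes to the island with Alma.
8. Smuggler goes back to the mainland alone.
9. Smuggler goes to the island with Lev.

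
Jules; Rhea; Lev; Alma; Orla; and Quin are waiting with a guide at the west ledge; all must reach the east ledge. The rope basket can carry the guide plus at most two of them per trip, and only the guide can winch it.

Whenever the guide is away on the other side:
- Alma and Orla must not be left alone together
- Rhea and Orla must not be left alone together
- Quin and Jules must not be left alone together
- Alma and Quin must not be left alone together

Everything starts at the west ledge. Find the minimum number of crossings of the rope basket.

Counting alone: the guide can take at most 2 across per trip to the east ledge, so moving all 6 needs at least 3 loaded trips out, with a return between consecutive ones — at least 5 crossings.
The safety rule pushes this higher. Following every safe sequence of crossings, the most of the 6 that can be at the east ledge as the rope basket arrives there on crossing 5 is 5 — never all 6.
So no plan with fewer than 7 crossings exists, and this one achieves 7:
1. Guide goes to the east ledge with Orla and Quin.
2. Guide goes back to the west ledge alone.
3. Guide goes to the east ledge with Jules and Rhea.
4. Guide goes back to the west ledge with Orla and Quin.
5. Guide goes to the east ledge with Alma and Lev.
6. Guide goes back to the west ledge alone.
7. Guide goes to the east ledge with Orla and Quin.

7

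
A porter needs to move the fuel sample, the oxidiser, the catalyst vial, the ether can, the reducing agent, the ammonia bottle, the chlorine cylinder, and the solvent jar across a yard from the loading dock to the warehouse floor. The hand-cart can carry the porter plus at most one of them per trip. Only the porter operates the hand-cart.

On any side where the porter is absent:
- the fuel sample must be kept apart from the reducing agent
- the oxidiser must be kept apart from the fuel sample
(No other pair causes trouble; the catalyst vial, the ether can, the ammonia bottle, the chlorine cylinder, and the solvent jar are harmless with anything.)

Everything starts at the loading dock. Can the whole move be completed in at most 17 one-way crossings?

Yes — this plan uses 17 crossings (≤ 17):
1. Porter goes to the warehouse floor with the fuel sample.  [the loading dock: the ammonia bottle, the catalyst vial, the chlorine cylinder, the ether can, the oxidiser, the reducing agent, the solvent jar | the warehouse floor: the fuel sample]
2. Porter goes back to the loading dock alone.  [the loading dock: the ammonia bottle, the catalyst vial, the chlorine cylinder, the ether can, the oxidiser, the reducing agent, the solvent jar | the warehouse floor: the fuel sample]
3. Porter goes to the warehouse floor with the oxidiser.  [the loading dock: the ammonia bottle, the catalyst vial, the chlorine cylinder, the ether can, the reducing agent, the solvent jar | the warehouse floor: the fuel sample, the oxidiser]
4. Porter goes back to the loading dock with the fuel sample.  [the loading dock: the ammonia bottle, the catalyst vial, the chlorine cylinder, the ether can, the fuel sample, the reducing agent, the solvent jar | the warehouse floor: the oxidiser]
5. Porter goes to the warehouse floor with the reducing agent.  [the loading dock: the ammonia bottle, the catalyst vial, the chlorine cylinder, the ether can, the fuel sample, the solvent jar | the warehouse floor: the oxidiser, the reducing agent]
6. Porter goes back to the loading dock alone.  [the loading dock: the ammonia bottle, the catalyst vial, the chlorine cylinder, the ether can, the fuel sample, the solvent jar | the warehouse floor: the oxidiser, the reducing agent]
7. Porter goes to the warehouse floor with the catalyst vial.  [the loading dock: the ammonia bottle, the chlorine cylinder, the ether can, the fuel sample, the solvent jar | the warehouse floor: the catalyst vial, the oxidiser, the reducing agent]
8. Porter goes back to the loading dock alone.  [the loading dock: the ammonia bottle, the chlorine cylinder, the ether can, the fuel sample, the solvent jar | the warehouse floor: the catalyst vial, the oxidiser, the reducing agent]
9. Porter goes to the warehouse floor with the ether can.  [the loading dock: the ammonia bottle, the chlorine cylinder, the fuel sample, the solvent jar | the warehouse floor: the catalyst vial, the ether can, the oxidiser, the reducing agent]
10. Porter goes back to the loading dock alone.  [the loading dock: the ammonia bottle, the chlorine cylinder, the fuel sample, the solvent jar | the warehouse floor: the catalyst vial, the ether can, the oxidiser, the reducing agent]
11. Porter goes to the warehouse floor with the ammonia bottle.  [the loading dock: the chlorine cylinder, the fuel sample, the solvent jar | the warehouse floor: the ammonia bottle, the catalyst vial, the ether can, the oxidiser, the reducing agent]
12. Porter goes back to the loading dock alone.  [the loading dock: the chlorine cylinder, the fuel sample, the solvent jar | the warehouse floor: the ammonia bottle, the catalyst vial, the ether can, the oxidiser, the reducing agent]
13. Porter goes to the warehouse floor with the chlorine cylinder.  [the loading dock: the fuel sample, the solvent jar | the warehouse floor: the ammonia bottle, the catalyst vial, the chlorine cylinder, the ether can, the oxidiser, the reducing agent]
14. Porter goes back to the loading dock alone.  [the loading dock: the fuel sample, the solvent jar | the warehouse floor: the ammonia bottle, the catalyst vial, the chlorine cylinder, the ether can, the oxidiser, the reducing agent]
15. Porter goes to the warehouse floor with the solvent jar.  [the loading dock: the fuel sample | the warehouse floor: the ammonia bottle, the catalyst vial, the chlorine cylinder, the ether can, the oxidiser, the reducing agent, the solvent jar]
16. Porter goes back to the loading dock alone.  [the loading dock: the fuel sample | the warehouse floor: the ammonia bottle, the catalyst vial, the chlorine cylinder, the ether can, the oxidiser, the reducing agent, the solvent jar]
17. Porter goes to the warehouse floor with the fuel sample.  [the loading dock: — | the warehouse floor: the ammonia bottle, the catalyst vial, the chlorine cylinder, the ether can, the fuel sample, the oxidiser, the reducing agent, the solvent jar]

Yes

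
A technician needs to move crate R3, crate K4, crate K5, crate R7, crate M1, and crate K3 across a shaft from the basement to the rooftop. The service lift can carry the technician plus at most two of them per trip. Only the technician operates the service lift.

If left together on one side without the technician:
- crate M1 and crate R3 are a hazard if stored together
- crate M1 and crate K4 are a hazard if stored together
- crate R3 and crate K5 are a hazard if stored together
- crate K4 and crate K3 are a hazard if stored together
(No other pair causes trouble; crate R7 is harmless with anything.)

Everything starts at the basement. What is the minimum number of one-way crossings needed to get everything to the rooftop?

7

Counting alone: the technician can take at most 2 across per trip to the rooftop, so moving all 6 needs at least 3 loaded trips out, with a return between consecutive ones — at least 5 crossings.
The safety rule pushes this higher. Following every safe sequence of crossings, the most of the 6 that can be at the rooftop as the service lift arrives there on crossing 5 is 5 — never all 6.
So no plan with fewer than 7 crossings exists, and this one achieves 7:
1. Technician goes to the rooftop with crate K4 and crate R3.
2. Technician goes back to the basement alone.
3. Technician goes to the rooftop with crate K5 and crate R7.
4. Technician goes back to the basement with crate R3.
5. Technician goes to the rooftop with crate K3 and crate M1.
6. Technician goes back to the basement with crate K4.
7. Technician goes to the rooftop with crate K4 and crate R3.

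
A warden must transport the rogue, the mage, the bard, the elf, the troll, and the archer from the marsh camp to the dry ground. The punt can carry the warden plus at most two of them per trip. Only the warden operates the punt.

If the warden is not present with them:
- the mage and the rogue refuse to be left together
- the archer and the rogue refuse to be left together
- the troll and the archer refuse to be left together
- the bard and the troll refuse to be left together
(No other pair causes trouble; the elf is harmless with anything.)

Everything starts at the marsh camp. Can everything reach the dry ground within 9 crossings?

Yes

Yes — this plan uses 7 crossings (≤ 9):
1. Warden goes to the dry ground with the rogue and the troll.
2. Warden goes back to the marsh camp alone.
3. Warden goes to the dry ground with the bard and the mage.
4. Warden goes back to the marsh camp with the rogue and the troll.
5. Warden goes to the dry ground with the archer and the elf.
6. Warden goes back to the marsh camp alone.
7. Warden goes to the dry ground with the rogue and the troll.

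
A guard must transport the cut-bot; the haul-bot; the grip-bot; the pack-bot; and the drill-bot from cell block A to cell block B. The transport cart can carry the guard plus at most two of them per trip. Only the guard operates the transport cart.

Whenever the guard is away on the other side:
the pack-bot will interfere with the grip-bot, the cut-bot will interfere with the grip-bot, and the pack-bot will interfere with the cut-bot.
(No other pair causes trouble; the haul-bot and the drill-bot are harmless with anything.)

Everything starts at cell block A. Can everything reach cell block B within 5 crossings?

Counting alone: the guard can take at most 2 across per trip to cell block B, so moving all 5 needs at least 3 loaded trips out, with a return between consecutive ones — at least 5 crossings.
The safety rule pushes this higher. Following every safe sequence of crossings, the most of the 5 that can be at cell block B as the transport cart arrives there on crossing 5 is 4 — never all 5.
So the move cannot be finished within 5 crossings. (The shortest complete plan takes 7:)
1. Guard goes to cell block B with the cut-bot and the grip-bot.
2. Guard goes back to cell block A with the cut-bot.
3. Guard goes to cell block B with the cut-bot and the haul-bot.
4. Guard goes back to cell block A with the cut-bot.
5. Guard goes to cell block B with the cut-bot and the drill-bot.
6. Guard goes back to cell block A with the cut-bot.
7. Guard goes to cell block B with the cut-bot and the pack-bot.

No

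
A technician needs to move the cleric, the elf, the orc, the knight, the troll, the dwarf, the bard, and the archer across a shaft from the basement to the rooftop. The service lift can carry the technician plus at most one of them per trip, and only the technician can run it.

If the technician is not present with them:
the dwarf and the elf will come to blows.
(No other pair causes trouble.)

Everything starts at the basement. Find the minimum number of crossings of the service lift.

Counting alone: the technician can take at most 1 across per trip to the rooftop, so moving all 8 needs at least 8 loaded trips out, with a return between consecutive ones — at least 15 crossings.
The plan below uses exactly 15 crossings, so it is optimal:
1. Technician goes to the rooftop with the elf.  [the basement: the archer, the bard, the cleric, the dwarf, the knight, the orc, the troll | the rooftop: the elf]
2. Technician goes back to the basement alone.  [the basement: the archer, the bard, the cleric, the dwarf, the knight, the orc, the troll | the rooftop: the elf]
3. Technician goes to the rooftop with the cleric.  [the basement: the archer, the bard, the dwarf, the knight, the orc, the troll | the rooftop: the cleric, the elf]
4. Technician goes back to the basement alone.  [the basement: the archer, the bard, the dwarf, the knight, the orc, the troll | the rooftop: the cleric, the elf]
5. Technician goes to the rooftop with the orc.  [the basement: the archer, the bard, the dwarf, the knight, the troll | the rooftop: the cleric, the elf, the orc]
6. Technician goes back to the basement alone.  [the basement: the archer, the bard, the dwarf, the knight, the troll | the rooftop: the cleric, the elf, the orc]
7. Technician goes to the rooftop with the knight.  [the basement: the archer, the bard, the dwarf, the troll | the rooftop: the cleric, the elf, the knight, the orc]
8. Technician goes back to the basement alone.  [the basement: the archer, the bard, the dwarf, the troll | the rooftop: the cleric, the elf, the knight, the orc]
9. Technician goes to the rooftop with the troll.  [the basement: the archer, the bard, the dwarf | the rooftop: the cleric, the elf, the knight, the orc, the troll]
10. Technician goes back to the basement alone.  [the basement: the archer, the bard, the dwarf | the rooftop: the cleric, the elf, the knight, the orc, the troll]
11. Technician goes to the rooftop with the bard.  [the basement: the archer, the dwarf | the rooftop: the bard, the cleric, the elf, the knight, the orc, the troll]
12. Technician goes back to the basement alone.  [the basement: the archer, the dwarf | the rooftop: the bard, the cleric, the elf, the knight, the orc, the troll]
13. Technician goes to the rooftop with the archer.  [the basement: the dwarf | the rooftop: the archer, the bard, the cleric, the elf, the knight, the orc, the troll]
14. Technician goes back to the basement alone.  [the basement: the dwarf | the rooftop: the archer, the bard, the cleric, the elf, the knight, the orc, the troll]
15. Technician goes to the rooftop with the dwarf.  [the basement: — | the rooftop: the archer, the bard, the cleric, the dwarf, the elf, the knight, the orc, the troll]

15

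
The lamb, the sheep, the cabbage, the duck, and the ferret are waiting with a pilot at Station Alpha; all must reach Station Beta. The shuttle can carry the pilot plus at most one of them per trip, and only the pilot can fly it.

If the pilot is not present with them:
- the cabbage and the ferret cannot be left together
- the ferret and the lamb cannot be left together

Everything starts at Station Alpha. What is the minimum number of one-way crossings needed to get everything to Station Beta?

11

Counting alone: the pilot can take at most 1 across per trip to Station Beta, so moving all 5 needs at least 5 loaded trips out, with a return between consecutive ones — at least 9 crossings.
The safety rule pushes this higher. Following every safe sequence of crossings, the most of the 5 that can be at Station Beta as the shuttle arrives there on crossing 9 is 4 — never all 5.
So no plan with fewer than 11 crossings exists, and this one achieves 11:
1. Pilot goes to Station Beta with the ferret.  [Station Alpha: the cabbage, the duck, the lamb, the sheep | Station Beta: the ferret]
2. Pilot goes back to Station Alpha alone.  [Station Alpha: the cabbage, the duck, the lamb, the sheep | Station Beta: the ferret]
3. Pilot goes to Station Beta with the lamb.  [Station Alpha: the cabbage, the duck, the sheep | Station Beta: the ferret, the lamb]
4. Pilot goes back to Station Alpha with the ferret.  [Station Alpha: the cabbage, the duck, the ferret, the sheep | Station Beta: the lamb]
5. Pilot goes to Station Beta with the cabbage.  [Station Alpha: the duck, the ferret, the sheep | Station Beta: the cabbage, the lamb]
6. Pilot goes back to Station Alpha alone.  [Station Alpha: the duck, the ferret, the sheep | Station Beta: the cabbage, the lamb]
7. Pilot goes to Station Beta with the sheep.  [Station Alpha: the duck, the ferret | Station Beta: the cabbage, the lamb, the sheep]
8. Pilot goes back to Station Alpha alone.  [Station Alpha: the duck, the ferret | Station Beta: the cabbage, the lamb, the sheep]
9. Pilot goes to Station Beta with the duck.  [Station Alpha: the ferret | Station Beta: the cabbage, the duck, the lamb, the sheep]
10. Pilot goes back to Station Alpha alone.  [Station Alpha: the ferret | Station Beta: the cabbage, the duck, the lamb, the sheep]
11. Pilot goes to Station Beta with the ferret.  [Station Alpha: — | Station Beta: the cabbage, the duck, the ferret, the lamb, the sheep]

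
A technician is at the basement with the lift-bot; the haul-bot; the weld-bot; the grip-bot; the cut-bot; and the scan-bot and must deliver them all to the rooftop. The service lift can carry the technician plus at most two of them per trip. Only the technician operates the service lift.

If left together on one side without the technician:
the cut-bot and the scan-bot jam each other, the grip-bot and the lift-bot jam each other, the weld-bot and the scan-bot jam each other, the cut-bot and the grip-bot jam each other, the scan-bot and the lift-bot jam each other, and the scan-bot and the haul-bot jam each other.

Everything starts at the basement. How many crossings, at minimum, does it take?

7

Counting alone: the technician can take at most 2 across per trip to the rooftop, so moving all 6 needs at least 3 loaded trips out, with a return between consecutive ones — at least 5 crossings.
The safety rule pushes this higher. Following every safe sequence of crossings, the most of the 6 that can be at the rooftop as the service lift arrives there on crossing 5 is 5 — never all 6.
So no plan with fewer than 7 crossings exists, and this one achieves 7:
1. Technician goes to the rooftop with the grip-bot and the scan-bot.
2. Technician goes back to the basement alone.
3. Technician goes to the rooftop with the haul-bot and the lift-bot.
4. Technician goes back to the basement with the grip-bot and the scan-bot.
5. Technician goes to the rooftop with the cut-bot and the weld-bot.
6. Technician goes back to the basement alone.
7. Technician goes to the rooftop with the grip-bot and the scan-bot.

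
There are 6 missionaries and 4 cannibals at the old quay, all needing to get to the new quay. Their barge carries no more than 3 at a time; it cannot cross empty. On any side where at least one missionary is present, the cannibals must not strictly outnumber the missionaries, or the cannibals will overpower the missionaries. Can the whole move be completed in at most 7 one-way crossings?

No

Counting alone: each trip to the new quay takes at most 3 across and each return brings at least 1 back, so after t trips out (and t−1 returns) at most 3t − (t−1) of the 10 are across; that first reaches 10 at t = 5, so at least 9 crossings are needed.
Since 7 < 9, 7 crossings cannot be enough. (The shortest complete plan in fact takes 9:)
1. 2 cannibals → the new quay.  (the old quay: 6M 2C; the new quay: 0M 2C)
2. 1 cannibal ← the old quay.  (the old quay: 6M 3C; the new quay: 0M 1C)
3. 3 cannibals → the new quay.  (the old quay: 6M 0C; the new quay: 0M 4C)
4. 1 cannibal ← the old quay.  (the old quay: 6M 1C; the new quay: 0M 3C)
5. 3 missionaries → the new quay.  (the old quay: 3M 1C; the new quay: 3M 3C)
6. 1 cannibal ← the old quay.  (the old quay: 3M 2C; the new quay: 3M 2C)
7. 1 missionary and 2 cannibals → the new quay.  (the old quay: 2M 0C; the new quay: 4M 4C)
8. 1 cannibal ← the old quay.  (the old quay: 2M 1C; the new quay: 4M 3C)
9. 2 missionaries and 1 cannibal → the new quay.  (the old quay: 0M 0C; the new quay: 6M 4C)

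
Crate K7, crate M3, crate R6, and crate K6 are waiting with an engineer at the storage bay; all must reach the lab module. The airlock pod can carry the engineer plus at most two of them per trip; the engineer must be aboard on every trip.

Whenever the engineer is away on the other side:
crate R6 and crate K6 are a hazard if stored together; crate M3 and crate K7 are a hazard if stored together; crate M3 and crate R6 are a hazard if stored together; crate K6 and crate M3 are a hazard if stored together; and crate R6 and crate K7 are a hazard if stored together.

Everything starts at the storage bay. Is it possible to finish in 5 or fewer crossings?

Yes

Yes — this plan uses 5 crossings (≤ 5):
1. Engineer goes to the lab module with crate M3 and crate R6.
2. Engineer goes back to the storage bay with crate M3.
3. Engineer goes to the lab module with crate K6 and crate K7.
4. Engineer goes back to the storage bay with crate R6.
5. Engineer goes to the lab module with crate M3 and crate R6.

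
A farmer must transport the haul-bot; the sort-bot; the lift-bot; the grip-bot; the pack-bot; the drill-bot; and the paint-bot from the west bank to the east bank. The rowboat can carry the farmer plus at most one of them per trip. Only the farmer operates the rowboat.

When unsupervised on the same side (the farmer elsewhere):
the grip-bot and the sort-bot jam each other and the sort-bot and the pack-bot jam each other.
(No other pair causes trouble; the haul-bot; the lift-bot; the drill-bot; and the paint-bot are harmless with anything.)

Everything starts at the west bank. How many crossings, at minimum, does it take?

15

Counting alone: the farmer can take at most 1 across per trip to the east bank, so moving all 7 needs at least 7 loaded trips out, with a return between consecutive ones — at least 13 crossings.
The safety rule pushes this higher. Following every safe sequence of crossings, the most of the 7 that can be at the east bank as the rowboat arrives there on crossing 13 is 6 — never all 7.
So no plan with fewer than 15 crossings exists, and this one achieves 15:
1. Farmer goes to the east bank with the sort-bot.
2. Farmer goes back to the west bank alone.
3. Farmer goes to the east bank with the haul-bot.
4. Farmer goes back to the west bank alone.
5. Farmer goes to the east bank with the lift-bot.
6. Farmer goes back to the west bank alone.
7. Farmer goes to the east bank with the grip-bot.
8. Farmer goes back to the west bank with the sort-bot.
9. Farmer goes to the east bank with the pack-bot.
10. Farmer goes back to the west bank alone.
11. Farmer goes to the east bank with the drill-bot.
12. Farmer goes back to the west bank alone.
13. Farmer goes to the east bank with the paint-bot.
14. Farmer goes back to the west bank alone.
15. Farmer goes to the east bank with the sort-bot.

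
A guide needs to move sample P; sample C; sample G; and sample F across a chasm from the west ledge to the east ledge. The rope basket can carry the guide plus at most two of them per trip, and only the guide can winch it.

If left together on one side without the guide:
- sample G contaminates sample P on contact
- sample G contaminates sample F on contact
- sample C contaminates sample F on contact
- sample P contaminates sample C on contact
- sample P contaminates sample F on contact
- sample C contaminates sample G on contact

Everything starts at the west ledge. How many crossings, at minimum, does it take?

Whatever the first load, the items left behind include a forbidden pair without the guide. No opening move is safe, so no plan exists.

impossible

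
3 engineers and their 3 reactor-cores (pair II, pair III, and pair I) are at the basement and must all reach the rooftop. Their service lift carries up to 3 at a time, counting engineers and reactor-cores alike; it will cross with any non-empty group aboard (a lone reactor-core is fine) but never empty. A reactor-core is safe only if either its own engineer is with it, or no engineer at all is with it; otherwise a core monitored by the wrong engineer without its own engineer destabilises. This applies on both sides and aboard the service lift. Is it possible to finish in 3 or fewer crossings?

Counting alone: each trip to the rooftop takes at most 3 across and each return brings at least 1 back, so after t trips out (and t−1 returns) at most 3t − (t−1) of the 6 are across; that first reaches 6 at t = 3, so at least 5 crossings are needed.
Since 3 < 5, 3 crossings cannot be enough. (The shortest complete plan in fact takes 5:)
1. engineer II and reactor-core II cross → the rooftop.
2. engineer II crosses ← the basement.
3. engineer I, engineer II, and engineer III cross → the rooftop.
4. reactor-core II crosses ← the basement.
5. reactor-core I, reactor-core II, and reactor-core III cross → the rooftop.

No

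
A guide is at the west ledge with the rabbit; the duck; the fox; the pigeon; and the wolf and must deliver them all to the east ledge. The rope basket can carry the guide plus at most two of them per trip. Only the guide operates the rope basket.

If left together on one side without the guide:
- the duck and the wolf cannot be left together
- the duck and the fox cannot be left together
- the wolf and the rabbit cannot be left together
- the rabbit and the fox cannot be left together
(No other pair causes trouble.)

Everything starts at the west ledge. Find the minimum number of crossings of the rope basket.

Counting alone: the guide can take at most 2 across per trip to the east ledge, so moving all 5 needs at least 3 loaded trips out, with a return between consecutive ones — at least 5 crossings.
The plan below uses exactly 5 crossings, so it is optimal:
1. Guide goes to the east ledge with the duck and the rabbit.
2. Guide goes back to the west ledge alone.
3. Guide goes to the east ledge with the pigeon.
4. Guide goes back to the west ledge alone.
5. Guide goes to the east ledge with the fox and the wolf.

5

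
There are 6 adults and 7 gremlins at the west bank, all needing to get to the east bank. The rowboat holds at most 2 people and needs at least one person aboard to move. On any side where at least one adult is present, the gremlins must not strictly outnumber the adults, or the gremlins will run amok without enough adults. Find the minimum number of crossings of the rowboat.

The gremlins already outnumber the adults at the west bank before anyone moves, so the starting position itself is disallowed.

impossible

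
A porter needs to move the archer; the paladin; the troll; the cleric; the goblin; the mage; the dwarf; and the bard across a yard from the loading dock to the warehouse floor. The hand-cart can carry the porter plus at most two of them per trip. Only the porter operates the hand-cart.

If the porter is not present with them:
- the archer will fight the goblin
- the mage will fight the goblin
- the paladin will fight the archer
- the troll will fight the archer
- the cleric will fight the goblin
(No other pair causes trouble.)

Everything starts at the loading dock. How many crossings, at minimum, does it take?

Counting alone: the porter can take at most 2 across per trip to the warehouse floor, so moving all 8 needs at least 4 loaded trips out, with a return between consecutive ones — at least 7 crossings.
The safety rule pushes this higher. Following every safe sequence of crossings, the most of the 8 that can be at the warehouse floor as the hand-cart arrives there on crossing 7 is 7 — never all 8.
So no plan with fewer than 9 crossings exists, and this one achieves 9:
1. Porter goes to the warehouse floor with the archer and the goblin.  [the loading dock: the bard, the cleric, the dwarf, the mage, the paladin, the troll | the warehouse floor: the archer, the goblin]
2. Porter goes back to the loading dock with the archer.  [the loading dock: the archer, the bard, the cleric, the dwarf, the mage, the paladin, the troll | the warehouse floor: the goblin]
3. Porter goes to the warehouse floor with the paladin and the troll.  [the loading dock: the archer, the bard, the cleric, the dwarf, the mage | the warehouse floor: the goblin, the paladin, the troll]
4. Porter goes back to the loading dock alone.  [the loading dock: the archer, the bard, the cleric, the dwarf, the mage | the warehouse floor: the goblin, the paladin, the troll]
5. Porter goes to the warehouse floor with the bard and the dwarf.  [the loading dock: the archer, the cleric, the mage | the warehouse floor: the bard, the dwarf, the goblin, the paladin, the troll]
6. Porter goes back to the loading dock alone.  [the loading dock: the archer, the cleric, the mage | the warehouse floor: the bard, the dwarf, the goblin, the paladin, the troll]
7. Porter goes to the warehouse floor with the cleric and the mage.  [the loading dock: the archer | the warehouse floor: the bard, the cleric, the dwarf, the goblin, the mage, the paladin, the troll]
8. Porter goes back to the loading dock with the goblin.  [the loading dock: the archer, the goblin | the warehouse floor: the bard, the cleric, the dwarf, the mage, the paladin, the troll]
9. Porter goes to the warehouse floor with the archer and the goblin.  [the loading dock: — | the warehouse floor: the archer, the bard, the cleric, the dwarf, the goblin, the mage, the paladin, the troll]

9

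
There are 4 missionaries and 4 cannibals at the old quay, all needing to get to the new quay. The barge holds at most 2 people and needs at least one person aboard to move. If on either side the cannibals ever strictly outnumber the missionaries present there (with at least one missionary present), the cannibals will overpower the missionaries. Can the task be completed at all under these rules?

Following every safe sequence of crossings from the start, the most of the 8 that can be at the new quay as the barge arrives there on crossings 1, 3, 5 is 2, 3, 4 respectively; the best ever achieved is 4 of 8.
From crossing 7 on, no configuration arises that was not already reachable earlier: only 11 distinct safe configurations (who is on which side, and where the barge is) can ever be reached, none of them has everyone across, and every continuation just revisits them. They are: 0 missionaries + 0 cannibals across (barge back at the start); 0 missionaries + 1 cannibal across (barge there); 0 missionaries + 1 cannibal across (barge back at the start); 0 missionaries + 2 cannibals across (barge there); 0 missionaries + 2 cannibals across (barge back at the start); 0 missionaries + 3 cannibals across (barge there); 0 missionaries + 3 cannibals across (barge back at the start); 0 missionaries + 4 cannibals across (barge there); 1 missionary + 1 cannibal across (barge there); 1 missionary + 1 cannibal across (barge back at the start); 2 missionaries + 2 cannibals across (barge there). So no valid plan exists.

No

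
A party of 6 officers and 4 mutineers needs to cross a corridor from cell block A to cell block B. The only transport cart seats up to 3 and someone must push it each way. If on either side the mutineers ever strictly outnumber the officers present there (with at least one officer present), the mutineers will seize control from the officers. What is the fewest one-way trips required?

Counting alone: each trip to cell block B takes at most 3 across and each return brings at least 1 back, so after t trips out (and t−1 returns) at most 3t − (t−1) of the 10 are across; that first reaches 10 at t = 5, so at least 9 crossings are needed.
The plan below uses exactly 9 crossings, so it is optimal:
1. 2 mutineers → cell block B.  (cell block A: 6O 2M; cell block B: 0O 2M)
2. 1 mutineer ← cell block A.  (cell block A: 6O 3M; cell block B: 0O 1M)
3. 3 mutineers → cell block B.  (cell block A: 6O 0M; cell block B: 0O 4M)
4. 1 mutineer ← cell block A.  (cell block A: 6O 1M; cell block B: 0O 3M)
5. 3 officers → cell block B.  (cell block A: 3O 1M; cell block B: 3O 3M)
6. 1 mutineer ← cell block A.  (cell block A: 3O 2M; cell block B: 3O 2M)
7. 1 officer and 2 mutineers → cell block B.  (cell block A: 2O 0M; cell block B: 4O 4M)
8. 1 mutineer ← cell block A.  (cell block A: 2O 1M; cell block B: 4O 3M)
9. 2 officers and 1 mutineer → cell block B.  (cell block A: 0O 0M; cell block B: 6O 4M)

9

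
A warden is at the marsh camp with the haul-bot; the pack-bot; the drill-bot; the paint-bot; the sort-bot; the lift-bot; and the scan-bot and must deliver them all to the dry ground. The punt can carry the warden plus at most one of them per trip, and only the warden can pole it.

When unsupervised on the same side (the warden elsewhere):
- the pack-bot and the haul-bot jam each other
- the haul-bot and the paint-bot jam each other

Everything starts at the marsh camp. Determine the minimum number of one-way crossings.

15

Counting alone: the warden can take at most 1 across per trip to the dry ground, so moving all 7 needs at least 7 loaded trips out, with a return between consecutive ones — at least 13 crossings.
The safety rule pushes this higher. Following every safe sequence of crossings, the most of the 7 that can be at the dry ground as the punt arrives there on crossing 13 is 6 — never all 7.
So no plan with fewer than 15 crossings exists, and this one achieves 15:
1. Warden goes to the dry ground with the haul-bot.  [the marsh camp: the drill-bot, the lift-bot, the pack-bot, the paint-bot, the scan-bot, the sort-bot | the dry ground: the haul-bot]
2. Warden goes back to the marsh camp alone.  [the marsh camp: the drill-bot, the lift-bot, the pack-bot, the paint-bot, the scan-bot, the sort-bot | the dry ground: the haul-bot]
3. Warden goes to the dry ground with the pack-bot.  [the marsh camp: the drill-bot, the lift-bot, the paint-bot, the scan-bot, the sort-bot | the dry ground: the haul-bot, the pack-bot]
4. Warden goes back to the marsh camp with the haul-bot.  [the marsh camp: the drill-bot, the haul-bot, the lift-bot, the paint-bot, the scan-bot, the sort-bot | the dry ground: the pack-bot]
5. Warden goes to the dry ground with the paint-bot.  [the marsh camp: the drill-bot, the haul-bot, the lift-bot, the scan-bot, the sort-bot | the dry ground: the pack-bot, the paint-bot]
6. Warden goes back to the marsh camp alone.  [the marsh camp: the drill-bot, the haul-bot, the lift-bot, the scan-bot, the sort-bot | the dry ground: the pack-bot, the paint-bot]
7. Warden goes to the dry ground with the drill-bot.  [the marsh camp: the haul-bot, the lift-bot, the scan-bot, the sort-bot | the dry ground: the drill-bot, the pack-bot, the paint-bot]
8. Warden goes back to the marsh camp alone.  [the marsh camp: the haul-bot, the lift-bot, the scan-bot, the sort-bot | the dry ground: the drill-bot, the pack-bot, the paint-bot]
9. Warden goes to the dry ground with the sort-bot.  [the marsh camp: the haul-bot, the lift-bot, the scan-bot | the dry ground: the drill-bot, the pack-bot, the paint-bot, the sort-bot]
10. Warden goes back to the marsh camp alone.  [the marsh camp: the haul-bot, the lift-bot, the scan-bot | the dry ground: the drill-bot, the pack-bot, the paint-bot, the sort-bot]
11. Warden goes to the dry ground with the lift-bot.  [the marsh camp: the haul-bot, the scan-bot | the dry ground: the drill-bot, the lift-bot, the pack-bot, the paint-bot, the sort-bot]
12. Warden goes back to the marsh camp alone.  [the marsh camp: the haul-bot, the scan-bot | the dry ground: the drill-bot, the lift-bot, the pack-bot, the paint-bot, the sort-bot]
13. Warden goes to the dry ground with the scan-bot.  [the marsh camp: the haul-bot | the dry ground: the drill-bot, the lift-bot, the pack-bot, the paint-bot, the scan-bot, the sort-bot]
14. Warden goes back to the marsh camp alone.  [the marsh camp: the haul-bot | the dry ground: the drill-bot, the lift-bot, the pack-bot, the paint-bot, the scan-bot, the sort-bot]
15. Warden goes to the dry ground with the haul-bot.  [the marsh camp: — | the dry ground: the drill-bot, the haul-bot, the lift-bot, the pack-bot, the paint-bot, the scan-bot, the sort-bot]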